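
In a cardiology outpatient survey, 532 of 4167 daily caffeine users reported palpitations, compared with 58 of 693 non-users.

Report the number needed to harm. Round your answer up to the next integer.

NNH = 23

risk, daily caffeine users = 532/4167 = 0.127670
risk, non-users = 58/693 = 0.083694
absolute risk difference = 0.043976
1 / 0.043976 = 22.740 → round up → 23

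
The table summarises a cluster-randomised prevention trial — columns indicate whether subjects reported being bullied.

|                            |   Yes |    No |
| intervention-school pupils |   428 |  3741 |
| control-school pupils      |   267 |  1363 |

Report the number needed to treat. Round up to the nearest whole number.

17

risk, intervention-school pupils = 428/4169 = 0.102663
risk, control-school pupils = 267/1630 = 0.163804
absolute risk difference = 0.061141
1 / 0.061141 = 16.356 → round up → 17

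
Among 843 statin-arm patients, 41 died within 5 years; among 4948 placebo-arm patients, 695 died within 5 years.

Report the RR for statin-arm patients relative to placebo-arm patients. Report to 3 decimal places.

RR ≈ 0.346

risk, statin-arm patients = 41/843 = 0.04864
risk, placebo-arm patients = 695/4948 = 0.14046
RR = 0.04864 / 0.14046 = 0.346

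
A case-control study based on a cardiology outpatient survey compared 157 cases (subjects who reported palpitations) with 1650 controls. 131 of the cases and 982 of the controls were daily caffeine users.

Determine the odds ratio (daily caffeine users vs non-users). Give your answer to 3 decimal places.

OR = (131 × 668) / (982 × 26) = 87508/25532 ≈ 3.427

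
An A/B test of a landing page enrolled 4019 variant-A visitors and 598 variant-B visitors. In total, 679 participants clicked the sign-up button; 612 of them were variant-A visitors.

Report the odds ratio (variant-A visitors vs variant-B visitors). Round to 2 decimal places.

variant-A visitors without the outcome: 4019 − 612 = 3407
variant-B visitors with the outcome: 679 − 612 = 67
variant-B visitors without the outcome: 598 − 67 = 531
OR = (612 × 531) / (3407 × 67) = 324972/228269 ≈ 1.42

OR: 1.42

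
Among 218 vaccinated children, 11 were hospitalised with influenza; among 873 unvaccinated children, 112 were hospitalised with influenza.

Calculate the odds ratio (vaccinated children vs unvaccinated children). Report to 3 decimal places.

odds, vaccinated children = 11/207 = 0.0531
odds, unvaccinated children = 112/761 = 0.1472
OR = 0.0531 / 0.1472 = 0.361

OR ≈ 0.361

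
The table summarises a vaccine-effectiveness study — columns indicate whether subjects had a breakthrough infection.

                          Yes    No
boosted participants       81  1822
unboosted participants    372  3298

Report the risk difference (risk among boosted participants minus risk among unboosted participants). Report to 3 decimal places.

risk, boosted participants = 81/1903 = 0.04256
risk, unboosted participants = 372/3670 = 0.10136
risk difference = 0.04256 − 0.10136 = -0.059

RD: -0.059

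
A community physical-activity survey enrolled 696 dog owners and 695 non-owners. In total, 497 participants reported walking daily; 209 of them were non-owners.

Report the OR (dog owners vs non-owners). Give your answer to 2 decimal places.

dog owners with the outcome: 497 − 209 = 288
dog owners without the outcome: 696 − 288 = 408
non-owners without the outcome: 695 − 209 = 486
OR = (288 × 486) / (408 × 209) = 139968/85272 ≈ 1.64

1.64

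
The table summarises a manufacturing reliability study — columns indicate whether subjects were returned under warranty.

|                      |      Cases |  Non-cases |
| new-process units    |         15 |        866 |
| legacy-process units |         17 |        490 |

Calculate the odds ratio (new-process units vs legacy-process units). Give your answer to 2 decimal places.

odds, new-process units = 15/866 = 0.01732
odds, legacy-process units = 17/490 = 0.03469
OR = 0.01732 / 0.03469 = 0.50

0.50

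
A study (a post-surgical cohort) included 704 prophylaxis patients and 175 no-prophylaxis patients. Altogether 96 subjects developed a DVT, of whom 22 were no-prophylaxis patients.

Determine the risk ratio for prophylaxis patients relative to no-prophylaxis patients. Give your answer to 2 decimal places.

RR = 0.84

prophylaxis patients with the outcome: 96 − 22 = 74
prophylaxis patients without the outcome: 704 − 74 = 630
no-prophylaxis patients without the outcome: 175 − 22 = 153
risk, prophylaxis patients = 74/704 = 0.1051
risk, no-prophylaxis patients = 22/175 = 0.1257
RR = 0.1051 / 0.1257 = 0.84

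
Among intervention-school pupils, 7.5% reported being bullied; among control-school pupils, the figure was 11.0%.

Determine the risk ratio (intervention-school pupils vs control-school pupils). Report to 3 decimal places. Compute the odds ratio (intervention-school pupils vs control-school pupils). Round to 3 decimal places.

RR = 0.682; OR = 0.656

RR = 0.0750 / 0.1100 = 0.682
odds, intervention-school pupils = 0.0750/0.9250 = 0.0811
odds, control-school pupils = 0.1100/0.8900 = 0.1236
OR = 0.0811 / 0.1236 = 0.656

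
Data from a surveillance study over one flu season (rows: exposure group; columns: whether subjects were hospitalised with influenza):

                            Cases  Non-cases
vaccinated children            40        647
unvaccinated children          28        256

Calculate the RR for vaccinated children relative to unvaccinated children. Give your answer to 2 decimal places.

RR: 0.59

risk, vaccinated children = 40/687 = 0.0582
risk, unvaccinated children = 28/284 = 0.0986
RR = 0.0582 / 0.0986 = 0.59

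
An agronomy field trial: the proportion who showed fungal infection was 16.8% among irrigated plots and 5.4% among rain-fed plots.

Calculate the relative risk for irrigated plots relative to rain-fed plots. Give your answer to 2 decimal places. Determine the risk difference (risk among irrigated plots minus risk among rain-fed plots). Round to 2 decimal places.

RR = 0.1680 / 0.0540 = 3.11
risk difference = 0.1680 − 0.0540 = 0.11

RR = 3.11; RD = 0.11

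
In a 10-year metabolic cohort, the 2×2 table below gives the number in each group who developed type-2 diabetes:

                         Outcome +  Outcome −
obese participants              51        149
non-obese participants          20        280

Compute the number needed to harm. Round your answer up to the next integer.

NNH ≈ 6

risk, obese participants = 51/200 = 0.255000
risk, non-obese participants = 20/300 = 0.066667
absolute risk difference = 0.188333
1 / 0.188333 = 5.310 → round up → 6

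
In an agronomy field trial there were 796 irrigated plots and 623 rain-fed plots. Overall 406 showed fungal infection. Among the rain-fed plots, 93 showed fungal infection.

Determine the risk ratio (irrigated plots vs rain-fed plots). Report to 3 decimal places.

2.634

irrigated plots with the outcome: 406 − 93 = 313
irrigated plots without the outcome: 796 − 313 = 483
rain-fed plots without the outcome: 623 − 93 = 530
risk, irrigated plots = 313/796 = 0.3932
risk, rain-fed plots = 93/623 = 0.1493
RR = 0.3932 / 0.1493 = 2.634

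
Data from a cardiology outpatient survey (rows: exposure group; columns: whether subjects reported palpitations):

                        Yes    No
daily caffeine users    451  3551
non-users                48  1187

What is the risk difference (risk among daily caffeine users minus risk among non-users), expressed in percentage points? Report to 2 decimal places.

risk, daily caffeine users = 451/4002 = 0.11269
risk, non-users = 48/1235 = 0.03887
risk difference = 0.11269 − 0.03887 = 0.07383 → 7.38 percentage points

7.38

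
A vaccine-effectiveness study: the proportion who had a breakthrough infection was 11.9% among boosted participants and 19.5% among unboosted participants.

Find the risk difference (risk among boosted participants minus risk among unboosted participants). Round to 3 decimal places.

risk difference = 0.1190 − 0.1950 = -0.076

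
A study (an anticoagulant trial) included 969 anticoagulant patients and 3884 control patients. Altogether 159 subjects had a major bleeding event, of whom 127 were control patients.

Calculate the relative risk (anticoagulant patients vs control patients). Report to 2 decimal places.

anticoagulant patients with the outcome: 159 − 127 = 32
anticoagulant patients without the outcome: 969 − 32 = 937
control patients without the outcome: 3884 − 127 = 3757
risk, anticoagulant patients = 32/969 = 0.03302
risk, control patients = 127/3884 = 0.03270
RR = 0.03302 / 0.03270 = 1.01

RR ≈ 1.01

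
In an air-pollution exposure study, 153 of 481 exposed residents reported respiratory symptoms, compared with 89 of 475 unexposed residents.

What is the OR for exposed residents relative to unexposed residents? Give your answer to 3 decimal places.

2.023

odds, exposed residents = 153/328 = 0.4665
odds, unexposed residents = 89/386 = 0.2306
OR = 0.4665 / 0.2306 = 2.023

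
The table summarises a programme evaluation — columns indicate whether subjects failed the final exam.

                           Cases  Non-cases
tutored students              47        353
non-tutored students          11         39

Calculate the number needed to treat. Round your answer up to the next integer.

risk, tutored students = 47/400 = 0.117500
risk, non-tutored students = 11/50 = 0.220000
absolute risk difference = 0.102500
1 / 0.102500 = 9.756 → round up → 10

NNT = 10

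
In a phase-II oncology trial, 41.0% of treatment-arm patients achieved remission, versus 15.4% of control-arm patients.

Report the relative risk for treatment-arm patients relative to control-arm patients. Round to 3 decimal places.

RR = 0.4100 / 0.1540 = 2.662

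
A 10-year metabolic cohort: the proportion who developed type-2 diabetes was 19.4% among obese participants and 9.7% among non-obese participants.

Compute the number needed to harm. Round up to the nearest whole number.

absolute risk difference = 0.097000
1 / 0.097000 = 10.309 → round up → 11

11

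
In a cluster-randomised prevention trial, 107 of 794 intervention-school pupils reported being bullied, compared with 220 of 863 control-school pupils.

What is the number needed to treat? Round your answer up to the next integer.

risk, intervention-school pupils = 107/794 = 0.134761
risk, control-school pupils = 220/863 = 0.254925
absolute risk difference = 0.120164
1 / 0.120164 = 8.322 → round up → 9

NNT ≈ 9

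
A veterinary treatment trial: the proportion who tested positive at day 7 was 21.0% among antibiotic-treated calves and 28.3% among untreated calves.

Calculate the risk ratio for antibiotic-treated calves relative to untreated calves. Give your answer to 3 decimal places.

RR = 0.2100 / 0.2830 = 0.742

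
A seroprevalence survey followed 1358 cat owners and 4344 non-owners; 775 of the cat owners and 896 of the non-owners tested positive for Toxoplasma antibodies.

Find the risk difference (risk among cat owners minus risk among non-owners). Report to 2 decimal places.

RD ≈ 0.36

risk, cat owners = 775/1358 = 0.5707
risk, non-owners = 896/4344 = 0.2063
risk difference = 0.5707 − 0.2063 = 0.36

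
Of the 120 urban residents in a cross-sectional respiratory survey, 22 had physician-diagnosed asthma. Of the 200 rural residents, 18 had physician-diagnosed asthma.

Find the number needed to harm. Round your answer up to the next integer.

risk, urban residents = 22/120 = 0.183333
risk, rural residents = 18/200 = 0.090000
absolute risk difference = 0.093333
1 / 0.093333 = 10.714 → round up → 11

NNH ≈ 11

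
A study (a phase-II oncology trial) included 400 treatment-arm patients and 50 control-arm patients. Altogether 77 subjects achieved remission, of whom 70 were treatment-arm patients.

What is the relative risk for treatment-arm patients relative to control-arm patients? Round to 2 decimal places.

treatment-arm patients without the outcome: 400 − 70 = 330
control-arm patients with the outcome: 77 − 70 = 7
control-arm patients without the outcome: 50 − 7 = 43
risk, treatment-arm patients = 70/400 = 0.1750
risk, control-arm patients = 7/50 = 0.1400
RR = 0.1750 / 0.1400 = 1.25

RR: 1.25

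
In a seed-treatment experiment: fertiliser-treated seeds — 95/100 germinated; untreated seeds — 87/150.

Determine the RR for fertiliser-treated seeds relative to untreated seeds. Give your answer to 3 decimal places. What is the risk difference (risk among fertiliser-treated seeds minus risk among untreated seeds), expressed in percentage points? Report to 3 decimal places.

RR = 1.638; RD = 37.000

risk, fertiliser-treated seeds = 95/100 = 0.9500
risk, untreated seeds = 87/150 = 0.5800
RR = 0.9500 / 0.5800 = 1.638
risk difference = 0.9500 − 0.5800 = 0.3700 → 37.000 percentage points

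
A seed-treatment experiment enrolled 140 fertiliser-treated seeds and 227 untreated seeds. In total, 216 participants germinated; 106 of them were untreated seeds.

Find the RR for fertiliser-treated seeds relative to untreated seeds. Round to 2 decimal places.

fertiliser-treated seeds with the outcome: 216 − 106 = 110
fertiliser-treated seeds without the outcome: 140 − 110 = 30
untreated seeds without the outcome: 227 − 106 = 121
risk, fertiliser-treated seeds = 110/140 = 0.7857
risk, untreated seeds = 106/227 = 0.4670
RR = 0.7857 / 0.4670 = 1.68

RR: 1.68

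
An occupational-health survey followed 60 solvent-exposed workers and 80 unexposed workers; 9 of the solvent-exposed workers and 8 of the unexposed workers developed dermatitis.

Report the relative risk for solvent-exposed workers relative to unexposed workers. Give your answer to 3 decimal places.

risk, solvent-exposed workers = 9/60 = 0.1500
risk, unexposed workers = 8/80 = 0.1000
RR = 0.1500 / 0.1000 = 1.500

RR: 1.500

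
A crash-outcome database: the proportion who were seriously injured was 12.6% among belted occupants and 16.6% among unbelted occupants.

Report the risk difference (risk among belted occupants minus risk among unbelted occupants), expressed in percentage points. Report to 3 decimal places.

risk difference = 0.1260 − 0.1660 = -0.0400 → -4.000 percentage points

RD: -4.000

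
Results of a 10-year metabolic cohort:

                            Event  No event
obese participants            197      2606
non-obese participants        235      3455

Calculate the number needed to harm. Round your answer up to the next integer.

risk, obese participants = 197/2803 = 0.070282
risk, non-obese participants = 235/3690 = 0.063686
absolute risk difference = 0.006596
1 / 0.006596 = 151.607 → round up → 152

152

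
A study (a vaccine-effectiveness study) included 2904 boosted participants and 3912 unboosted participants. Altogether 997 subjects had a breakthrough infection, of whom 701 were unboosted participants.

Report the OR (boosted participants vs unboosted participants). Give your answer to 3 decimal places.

boosted participants with the outcome: 997 − 701 = 296
boosted participants without the outcome: 2904 − 296 = 2608
unboosted participants without the outcome: 3912 − 701 = 3211
OR = (296 × 3211) / (2608 × 701) = 950456/1828208 ≈ 0.520

0.520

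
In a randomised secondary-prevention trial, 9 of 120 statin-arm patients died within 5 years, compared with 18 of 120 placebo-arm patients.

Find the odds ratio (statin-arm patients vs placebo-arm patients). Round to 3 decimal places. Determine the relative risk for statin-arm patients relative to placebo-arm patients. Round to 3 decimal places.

OR = 0.459; RR = 0.500

OR = (9 × 102) / (111 × 18) = 918/1998 ≈ 0.459
risk, statin-arm patients = 9/120 = 0.0750
risk, placebo-arm patients = 18/120 = 0.1500
RR = 0.0750 / 0.1500 = 0.500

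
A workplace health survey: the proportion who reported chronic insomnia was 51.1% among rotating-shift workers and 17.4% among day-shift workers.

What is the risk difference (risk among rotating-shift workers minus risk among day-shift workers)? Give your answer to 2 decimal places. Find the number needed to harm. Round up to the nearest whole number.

RD = 0.34; NNH = 3

risk difference = 0.5110 − 0.1740 = 0.34
absolute risk difference = 0.337000
1 / 0.337000 = 2.967 → round up → 3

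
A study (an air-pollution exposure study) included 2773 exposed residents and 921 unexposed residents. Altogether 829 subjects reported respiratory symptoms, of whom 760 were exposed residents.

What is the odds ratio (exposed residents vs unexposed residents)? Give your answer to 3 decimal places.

exposed residents without the outcome: 2773 − 760 = 2013
unexposed residents with the outcome: 829 − 760 = 69
unexposed residents without the outcome: 921 − 69 = 852
OR = (760 × 852) / (2013 × 69) = 647520/138897 ≈ 4.662

4.662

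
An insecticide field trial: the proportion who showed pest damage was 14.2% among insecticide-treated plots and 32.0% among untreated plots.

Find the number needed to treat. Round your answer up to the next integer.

NNT: 6

absolute risk difference = 0.178000
1 / 0.178000 = 5.618 → round up → 6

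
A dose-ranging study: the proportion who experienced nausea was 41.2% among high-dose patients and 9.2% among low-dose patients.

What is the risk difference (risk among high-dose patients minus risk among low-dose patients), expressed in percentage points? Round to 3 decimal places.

RD ≈ 32.000

risk difference = 0.4120 − 0.0920 = 0.3200 → 32.000 percentage points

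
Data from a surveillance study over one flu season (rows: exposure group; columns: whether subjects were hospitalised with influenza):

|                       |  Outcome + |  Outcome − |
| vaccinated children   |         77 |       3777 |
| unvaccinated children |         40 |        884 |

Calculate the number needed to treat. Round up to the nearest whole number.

NNT: 43

risk, vaccinated children = 77/3854 = 0.019979
risk, unvaccinated children = 40/924 = 0.043290
absolute risk difference = 0.023311
1 / 0.023311 = 42.898 → round up → 43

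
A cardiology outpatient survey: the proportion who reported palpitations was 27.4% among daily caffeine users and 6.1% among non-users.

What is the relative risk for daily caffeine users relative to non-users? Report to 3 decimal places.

RR = 0.2740 / 0.0610 = 4.492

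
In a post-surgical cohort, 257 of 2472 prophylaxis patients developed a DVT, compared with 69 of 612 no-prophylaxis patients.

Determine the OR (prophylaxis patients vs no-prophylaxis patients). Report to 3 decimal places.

odds, prophylaxis patients = 257/2215 = 0.1160
odds, no-prophylaxis patients = 69/543 = 0.1271
OR = 0.1160 / 0.1271 = 0.913

OR ≈ 0.913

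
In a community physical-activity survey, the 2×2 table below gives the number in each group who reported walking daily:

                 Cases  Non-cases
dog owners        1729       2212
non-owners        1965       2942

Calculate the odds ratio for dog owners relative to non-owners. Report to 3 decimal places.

OR ≈ 1.170

odds, dog owners = 1729/2212 = 0.7816
odds, non-owners = 1965/2942 = 0.6679
OR = 0.7816 / 0.6679 = 1.170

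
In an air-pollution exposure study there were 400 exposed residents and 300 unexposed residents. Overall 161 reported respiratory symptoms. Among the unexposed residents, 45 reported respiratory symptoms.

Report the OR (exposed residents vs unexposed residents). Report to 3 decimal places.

exposed residents with the outcome: 161 − 45 = 116
exposed residents without the outcome: 400 − 116 = 284
unexposed residents without the outcome: 300 − 45 = 255
OR = (116 × 255) / (284 × 45) = 29580/12780 ≈ 2.315

OR = 2.315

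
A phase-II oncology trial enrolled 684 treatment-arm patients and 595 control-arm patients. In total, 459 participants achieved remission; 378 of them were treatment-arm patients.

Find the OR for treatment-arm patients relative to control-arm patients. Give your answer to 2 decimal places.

treatment-arm patients without the outcome: 684 − 378 = 306
control-arm patients with the outcome: 459 − 378 = 81
control-arm patients without the outcome: 595 − 81 = 514
odds, treatment-arm patients = 378/306 = 1.2353
odds, control-arm patients = 81/514 = 0.1576
OR = 1.2353 / 0.1576 = 7.84

OR: 7.84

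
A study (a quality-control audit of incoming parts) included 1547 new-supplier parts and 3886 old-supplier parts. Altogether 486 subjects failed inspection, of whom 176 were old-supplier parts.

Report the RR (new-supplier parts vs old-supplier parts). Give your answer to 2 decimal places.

new-supplier parts with the outcome: 486 − 176 = 310
new-supplier parts without the outcome: 1547 − 310 = 1237
old-supplier parts without the outcome: 3886 − 176 = 3710
risk, new-supplier parts = 310/1547 = 0.20039
risk, old-supplier parts = 176/3886 = 0.04529
RR = 0.20039 / 0.04529 = 4.42

4.42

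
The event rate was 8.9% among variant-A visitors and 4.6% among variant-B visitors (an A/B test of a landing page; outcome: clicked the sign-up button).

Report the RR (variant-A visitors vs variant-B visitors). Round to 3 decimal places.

RR = 0.08900 / 0.04600 = 1.935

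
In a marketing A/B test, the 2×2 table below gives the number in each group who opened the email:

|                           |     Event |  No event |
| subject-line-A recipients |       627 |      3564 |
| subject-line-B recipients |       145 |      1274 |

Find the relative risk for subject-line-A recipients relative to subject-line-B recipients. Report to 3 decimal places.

RR ≈ 1.464

risk, subject-line-A recipients = 627/4191 = 0.1496
risk, subject-line-B recipients = 145/1419 = 0.1022
RR = 0.1496 / 0.1022 = 1.464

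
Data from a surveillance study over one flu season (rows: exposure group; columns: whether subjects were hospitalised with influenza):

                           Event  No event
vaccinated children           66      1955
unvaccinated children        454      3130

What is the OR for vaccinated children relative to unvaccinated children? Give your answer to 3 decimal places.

OR = (66 × 3130) / (1955 × 454) = 206580/887570 ≈ 0.233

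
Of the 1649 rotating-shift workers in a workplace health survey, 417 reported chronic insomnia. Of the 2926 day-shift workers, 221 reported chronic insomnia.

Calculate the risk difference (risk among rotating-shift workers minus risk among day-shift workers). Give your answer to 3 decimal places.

risk, rotating-shift workers = 417/1649 = 0.2529
risk, day-shift workers = 221/2926 = 0.0755
risk difference = 0.2529 − 0.0755 = 0.177

RD: 0.177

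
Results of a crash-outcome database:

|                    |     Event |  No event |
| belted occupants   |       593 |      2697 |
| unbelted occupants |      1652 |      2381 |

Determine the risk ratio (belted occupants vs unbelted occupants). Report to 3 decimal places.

0.440

risk, belted occupants = 593/3290 = 0.1802
risk, unbelted occupants = 1652/4033 = 0.4096
RR = 0.1802 / 0.4096 = 0.440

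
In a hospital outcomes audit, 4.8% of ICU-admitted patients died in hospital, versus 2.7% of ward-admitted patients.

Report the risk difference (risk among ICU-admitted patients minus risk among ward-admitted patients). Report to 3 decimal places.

risk difference = 0.04800 − 0.02700 = 0.021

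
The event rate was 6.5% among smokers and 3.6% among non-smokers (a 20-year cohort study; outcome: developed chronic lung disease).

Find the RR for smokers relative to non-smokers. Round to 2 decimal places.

RR = 0.06500 / 0.03600 = 1.81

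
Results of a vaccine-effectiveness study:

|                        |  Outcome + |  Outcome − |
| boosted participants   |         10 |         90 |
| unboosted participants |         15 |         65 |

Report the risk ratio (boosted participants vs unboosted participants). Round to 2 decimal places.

risk, boosted participants = 10/100 = 0.1000
risk, unboosted participants = 15/80 = 0.1875
RR = 0.1000 / 0.1875 = 0.53

0.53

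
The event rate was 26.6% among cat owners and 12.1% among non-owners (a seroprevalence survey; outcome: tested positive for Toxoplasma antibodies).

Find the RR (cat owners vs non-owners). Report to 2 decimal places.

RR = 0.2660 / 0.1210 = 2.20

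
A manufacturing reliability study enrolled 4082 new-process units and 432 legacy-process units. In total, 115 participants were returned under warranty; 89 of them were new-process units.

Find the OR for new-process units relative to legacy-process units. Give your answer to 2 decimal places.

new-process units without the outcome: 4082 − 89 = 3993
legacy-process units with the outcome: 115 − 89 = 26
legacy-process units without the outcome: 432 − 26 = 406
odds, new-process units = 89/3993 = 0.02229
odds, legacy-process units = 26/406 = 0.06404
OR = 0.02229 / 0.06404 = 0.35

0.35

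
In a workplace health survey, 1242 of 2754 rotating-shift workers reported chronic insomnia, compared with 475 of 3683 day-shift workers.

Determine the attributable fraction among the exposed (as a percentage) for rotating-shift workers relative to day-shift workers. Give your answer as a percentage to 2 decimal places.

71.40%

risk, rotating-shift workers = 1242/2754 = 0.4510
risk, day-shift workers = 475/3683 = 0.1290
AR% = (0.4510 − 0.1290) / 0.4510 = 0.7140 → 71.40%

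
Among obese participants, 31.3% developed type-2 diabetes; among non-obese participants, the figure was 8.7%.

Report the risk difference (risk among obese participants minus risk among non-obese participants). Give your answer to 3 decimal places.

risk difference = 0.3130 − 0.0870 = 0.226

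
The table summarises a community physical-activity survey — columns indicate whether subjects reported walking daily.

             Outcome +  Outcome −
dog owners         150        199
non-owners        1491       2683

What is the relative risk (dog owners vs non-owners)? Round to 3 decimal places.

risk, dog owners = 150/349 = 0.4298
risk, non-owners = 1491/4174 = 0.3572
RR = 0.4298 / 0.3572 = 1.203

1.203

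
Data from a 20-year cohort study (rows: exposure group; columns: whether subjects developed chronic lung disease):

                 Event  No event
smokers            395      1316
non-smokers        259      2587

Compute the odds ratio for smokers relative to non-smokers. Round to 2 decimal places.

OR = 3.00

odds, smokers = 395/1316 = 0.3002
odds, non-smokers = 259/2587 = 0.1001
OR = 0.3002 / 0.1001 = 3.00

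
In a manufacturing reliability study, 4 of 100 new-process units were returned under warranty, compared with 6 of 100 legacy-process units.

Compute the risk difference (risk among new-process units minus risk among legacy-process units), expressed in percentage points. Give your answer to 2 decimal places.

RD ≈ -2.00

risk, new-process units = 4/100 = 0.04000
risk, legacy-process units = 6/100 = 0.06000
risk difference = 0.04000 − 0.06000 = -0.02000 → -2.00 percentage points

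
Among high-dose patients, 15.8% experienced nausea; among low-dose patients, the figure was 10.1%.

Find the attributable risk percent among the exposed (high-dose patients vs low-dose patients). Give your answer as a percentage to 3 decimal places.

AR% = (0.1580 − 0.1010) / 0.1580 = 0.3608 → 36.076%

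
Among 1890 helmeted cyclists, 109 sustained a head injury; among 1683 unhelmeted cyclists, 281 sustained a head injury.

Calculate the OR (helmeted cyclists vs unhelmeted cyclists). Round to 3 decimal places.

OR = (109 × 1402) / (1781 × 281) = 152818/500461 ≈ 0.305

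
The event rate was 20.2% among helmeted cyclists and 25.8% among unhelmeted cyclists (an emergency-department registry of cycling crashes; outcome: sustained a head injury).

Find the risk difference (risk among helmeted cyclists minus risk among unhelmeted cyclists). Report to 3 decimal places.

risk difference = 0.2020 − 0.2580 = -0.056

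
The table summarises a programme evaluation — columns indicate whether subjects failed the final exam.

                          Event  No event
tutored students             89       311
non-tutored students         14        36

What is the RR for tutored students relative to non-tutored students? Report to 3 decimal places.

risk, tutored students = 89/400 = 0.2225
risk, non-tutored students = 14/50 = 0.2800
RR = 0.2225 / 0.2800 = 0.795

RR: 0.795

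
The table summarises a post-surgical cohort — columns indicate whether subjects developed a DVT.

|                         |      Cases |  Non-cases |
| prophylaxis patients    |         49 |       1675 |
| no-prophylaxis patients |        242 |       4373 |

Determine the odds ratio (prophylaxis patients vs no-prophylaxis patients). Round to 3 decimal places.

odds, prophylaxis patients = 49/1675 = 0.02925
odds, no-prophylaxis patients = 242/4373 = 0.05534
OR = 0.02925 / 0.05534 = 0.529

0.529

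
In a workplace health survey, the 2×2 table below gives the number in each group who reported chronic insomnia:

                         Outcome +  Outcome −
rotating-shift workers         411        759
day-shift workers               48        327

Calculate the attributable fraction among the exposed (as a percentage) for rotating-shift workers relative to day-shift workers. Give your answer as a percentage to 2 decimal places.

AR% = 63.56%

risk, rotating-shift workers = 411/1170 = 0.3513
risk, day-shift workers = 48/375 = 0.1280
AR% = (0.3513 − 0.1280) / 0.3513 = 0.6356 → 63.56%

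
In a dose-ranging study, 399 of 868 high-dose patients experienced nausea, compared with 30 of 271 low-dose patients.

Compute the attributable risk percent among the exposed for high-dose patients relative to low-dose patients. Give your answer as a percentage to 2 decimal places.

75.92%

risk, high-dose patients = 399/868 = 0.4597
risk, low-dose patients = 30/271 = 0.1107
AR% = (0.4597 − 0.1107) / 0.4597 = 0.7592 → 75.92%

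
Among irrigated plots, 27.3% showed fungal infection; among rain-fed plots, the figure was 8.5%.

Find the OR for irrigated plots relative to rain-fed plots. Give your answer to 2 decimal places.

odds, irrigated plots = 0.2730/0.7270 = 0.3755
odds, rain-fed plots = 0.0850/0.9150 = 0.0929
OR = 0.3755 / 0.0929 = 4.04

4.04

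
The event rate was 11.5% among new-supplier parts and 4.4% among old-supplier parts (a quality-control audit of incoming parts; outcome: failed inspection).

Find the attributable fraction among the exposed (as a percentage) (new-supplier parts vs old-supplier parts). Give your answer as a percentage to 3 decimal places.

AR% = (0.11500 − 0.04400) / 0.11500 = 0.6174 → 61.739%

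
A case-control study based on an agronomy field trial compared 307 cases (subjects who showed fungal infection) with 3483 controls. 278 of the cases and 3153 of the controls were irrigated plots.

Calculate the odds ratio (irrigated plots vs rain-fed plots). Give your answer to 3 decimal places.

OR = (278 × 330) / (3153 × 29) = 91740/91437 ≈ 1.003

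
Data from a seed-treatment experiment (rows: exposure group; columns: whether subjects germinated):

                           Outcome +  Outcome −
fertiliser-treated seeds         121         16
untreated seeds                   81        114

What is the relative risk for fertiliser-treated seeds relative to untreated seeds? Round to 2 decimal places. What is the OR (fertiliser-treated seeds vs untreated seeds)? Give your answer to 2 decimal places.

risk, fertiliser-treated seeds = 121/137 = 0.8832
risk, untreated seeds = 81/195 = 0.4154
RR = 0.8832 / 0.4154 = 2.13
OR = (121 × 114) / (16 × 81) = 13794/1296 ≈ 10.64

RR = 2.13; OR = 10.64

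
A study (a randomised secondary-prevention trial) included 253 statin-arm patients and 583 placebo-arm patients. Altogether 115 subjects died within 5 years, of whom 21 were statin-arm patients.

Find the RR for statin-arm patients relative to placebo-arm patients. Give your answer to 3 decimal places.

RR ≈ 0.515

statin-arm patients without the outcome: 253 − 21 = 232
placebo-arm patients with the outcome: 115 − 21 = 94
placebo-arm patients without the outcome: 583 − 94 = 489
risk, statin-arm patients = 21/253 = 0.0830
risk, placebo-arm patients = 94/583 = 0.1612
RR = 0.0830 / 0.1612 = 0.515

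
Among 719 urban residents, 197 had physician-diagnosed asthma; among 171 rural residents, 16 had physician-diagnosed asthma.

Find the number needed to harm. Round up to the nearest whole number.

risk, urban residents = 197/719 = 0.273992
risk, rural residents = 16/171 = 0.093567
absolute risk difference = 0.180424
1 / 0.180424 = 5.542 → round up → 6

6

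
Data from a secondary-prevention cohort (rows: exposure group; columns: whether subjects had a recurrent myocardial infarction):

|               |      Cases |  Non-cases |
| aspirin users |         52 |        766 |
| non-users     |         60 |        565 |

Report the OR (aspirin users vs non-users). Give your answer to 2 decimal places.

OR = (52 × 565) / (766 × 60) = 29380/45960 ≈ 0.64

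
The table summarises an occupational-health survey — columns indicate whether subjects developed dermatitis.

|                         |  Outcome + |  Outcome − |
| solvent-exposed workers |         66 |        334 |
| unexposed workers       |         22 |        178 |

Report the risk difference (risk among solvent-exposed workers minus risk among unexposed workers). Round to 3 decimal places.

risk, solvent-exposed workers = 66/400 = 0.1650
risk, unexposed workers = 22/200 = 0.1100
risk difference = 0.1650 − 0.1100 = 0.055

0.055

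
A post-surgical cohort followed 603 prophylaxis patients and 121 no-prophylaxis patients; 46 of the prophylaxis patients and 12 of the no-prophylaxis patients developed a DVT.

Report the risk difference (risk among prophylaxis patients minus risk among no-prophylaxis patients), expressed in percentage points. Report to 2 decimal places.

-2.29

risk, prophylaxis patients = 46/603 = 0.0763
risk, no-prophylaxis patients = 12/121 = 0.0992
risk difference = 0.0763 − 0.0992 = -0.0229 → -2.29 percentage points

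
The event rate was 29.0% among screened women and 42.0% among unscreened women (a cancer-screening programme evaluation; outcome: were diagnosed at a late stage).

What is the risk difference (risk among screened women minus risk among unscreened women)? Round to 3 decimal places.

risk difference = 0.2900 − 0.4200 = -0.130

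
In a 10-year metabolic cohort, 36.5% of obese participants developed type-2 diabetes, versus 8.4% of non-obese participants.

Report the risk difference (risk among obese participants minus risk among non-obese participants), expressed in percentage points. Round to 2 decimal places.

risk difference = 0.3650 − 0.0840 = 0.2810 → 28.10 percentage points

RD ≈ 28.10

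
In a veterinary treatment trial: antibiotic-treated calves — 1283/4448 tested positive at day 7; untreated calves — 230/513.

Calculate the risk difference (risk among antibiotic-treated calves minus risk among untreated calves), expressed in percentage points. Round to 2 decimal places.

risk, antibiotic-treated calves = 1283/4448 = 0.2884
risk, untreated calves = 230/513 = 0.4483
risk difference = 0.2884 − 0.4483 = -0.1599 → -15.99 percentage points

-15.99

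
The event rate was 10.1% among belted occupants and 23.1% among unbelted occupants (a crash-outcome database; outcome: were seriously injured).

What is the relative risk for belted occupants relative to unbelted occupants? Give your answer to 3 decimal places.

RR = 0.1010 / 0.2310 = 0.437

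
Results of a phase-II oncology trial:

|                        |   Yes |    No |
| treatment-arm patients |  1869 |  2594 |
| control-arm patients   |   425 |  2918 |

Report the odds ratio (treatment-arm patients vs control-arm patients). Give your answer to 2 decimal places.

OR = (1869 × 2918) / (2594 × 425) = 5453742/1102450 ≈ 4.95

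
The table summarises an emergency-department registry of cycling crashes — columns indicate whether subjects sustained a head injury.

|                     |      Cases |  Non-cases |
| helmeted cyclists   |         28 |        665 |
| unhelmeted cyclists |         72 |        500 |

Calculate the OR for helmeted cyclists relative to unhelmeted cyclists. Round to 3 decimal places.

OR = (28 × 500) / (665 × 72) = 14000/47880 ≈ 0.292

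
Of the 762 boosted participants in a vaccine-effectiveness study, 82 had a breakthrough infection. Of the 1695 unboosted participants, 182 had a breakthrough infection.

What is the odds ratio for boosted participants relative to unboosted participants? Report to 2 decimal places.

OR ≈ 1.00

odds, boosted participants = 82/680 = 0.1206
odds, unboosted participants = 182/1513 = 0.1203
OR = 0.1206 / 0.1203 = 1.00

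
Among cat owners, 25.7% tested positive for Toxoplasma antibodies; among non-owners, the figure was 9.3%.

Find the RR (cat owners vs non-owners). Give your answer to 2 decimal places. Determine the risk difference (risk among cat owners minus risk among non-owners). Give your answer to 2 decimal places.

RR = 0.2570 / 0.0930 = 2.76
risk difference = 0.2570 − 0.0930 = 0.16

RR = 2.76; RD = 0.16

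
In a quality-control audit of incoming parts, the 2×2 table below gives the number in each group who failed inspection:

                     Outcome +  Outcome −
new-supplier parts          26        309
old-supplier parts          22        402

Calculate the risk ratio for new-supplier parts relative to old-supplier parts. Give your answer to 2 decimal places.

risk, new-supplier parts = 26/335 = 0.0776
risk, old-supplier parts = 22/424 = 0.0519
RR = 0.0776 / 0.0519 = 1.50

RR ≈ 1.50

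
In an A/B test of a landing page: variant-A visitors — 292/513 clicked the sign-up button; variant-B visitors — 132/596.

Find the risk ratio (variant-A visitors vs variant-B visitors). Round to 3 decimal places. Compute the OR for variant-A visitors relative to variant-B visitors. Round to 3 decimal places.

RR = 2.570; OR = 4.644

risk, variant-A visitors = 292/513 = 0.5692
risk, variant-B visitors = 132/596 = 0.2215
RR = 0.5692 / 0.2215 = 2.570
odds, variant-A visitors = 292/221 = 1.3213
odds, variant-B visitors = 132/464 = 0.2845
OR = 1.3213 / 0.2845 = 4.644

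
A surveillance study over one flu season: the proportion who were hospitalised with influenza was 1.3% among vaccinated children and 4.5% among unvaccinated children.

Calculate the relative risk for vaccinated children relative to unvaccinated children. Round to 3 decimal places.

RR = 0.01300 / 0.04500 = 0.289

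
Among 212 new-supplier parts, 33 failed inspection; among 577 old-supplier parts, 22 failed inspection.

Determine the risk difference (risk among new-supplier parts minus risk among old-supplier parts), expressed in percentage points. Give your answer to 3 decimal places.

risk, new-supplier parts = 33/212 = 0.15566
risk, old-supplier parts = 22/577 = 0.03813
risk difference = 0.15566 − 0.03813 = 0.11753 → 11.753 percentage points

RD: 11.753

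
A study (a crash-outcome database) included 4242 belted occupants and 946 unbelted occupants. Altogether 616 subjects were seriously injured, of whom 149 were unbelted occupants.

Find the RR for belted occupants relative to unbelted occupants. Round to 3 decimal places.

RR ≈ 0.699

belted occupants with the outcome: 616 − 149 = 467
belted occupants without the outcome: 4242 − 467 = 3775
unbelted occupants without the outcome: 946 − 149 = 797
risk, belted occupants = 467/4242 = 0.1101
risk, unbelted occupants = 149/946 = 0.1575
RR = 0.1101 / 0.1575 = 0.699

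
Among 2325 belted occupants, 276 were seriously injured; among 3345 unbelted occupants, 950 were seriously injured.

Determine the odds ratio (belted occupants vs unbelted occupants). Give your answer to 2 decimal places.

OR = (276 × 2395) / (2049 × 950) = 661020/1946550 ≈ 0.34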